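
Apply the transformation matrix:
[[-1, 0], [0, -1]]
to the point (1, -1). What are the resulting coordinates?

Matrix multiplication:
[[-1, 0], [0, -1]] × [1, -1]ᵀ
= [(-1)(1) + (0)(-1), (0)(1) + (-1)(-1)]ᵀ
= [-1, 1]ᵀ
Result: (-1, 1)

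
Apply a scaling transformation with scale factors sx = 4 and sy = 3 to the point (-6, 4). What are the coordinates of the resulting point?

Scaling matrix:
[[4, 0], [0, 3]]
Result: (-6 × 4, 4 × 3) = (-24, 12)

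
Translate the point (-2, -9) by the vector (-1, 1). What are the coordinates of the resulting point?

Translation by (-1, 1) (homogeneous matrix [[1, 0, -1], [0, 1, 1], [0, 0, 1]]):
x' = -2 + -1 = -3
y' = -9 + 1 = -8
Result: (-3, -8)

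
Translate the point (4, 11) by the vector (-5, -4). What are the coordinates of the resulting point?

Translation by (-5, -4) (homogeneous matrix [[1, 0, -5], [0, 1, -4], [0, 0, 1]]):
x' = 4 + -5 = -1
y' = 11 + -4 = 7
Result: (-1, 7)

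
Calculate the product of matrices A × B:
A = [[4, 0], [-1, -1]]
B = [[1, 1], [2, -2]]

Matrix multiplication:
C[0][0] = 4×1 + 0×2 = 4
C[0][1] = 4×1 + 0×-2 = 4
C[1][0] = -1×1 + -1×2 = -3
C[1][1] = -1×1 + -1×-2 = 1
Result: [[4, 4], [-3, 1]]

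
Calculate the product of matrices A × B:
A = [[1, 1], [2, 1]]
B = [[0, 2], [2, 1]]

Matrix multiplication:
C[0][0] = 1×0 + 1×2 = 2
C[0][1] = 1×2 + 1×1 = 3
C[1][0] = 2×0 + 1×2 = 2
C[1][1] = 2×2 + 1×1 = 5
Result: [[2, 3], [2, 5]]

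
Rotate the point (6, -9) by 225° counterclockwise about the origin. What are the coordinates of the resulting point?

Rotation matrix for 225°: [[cos 225°, -sin 225°], [sin 225°, cos 225°]] ≈ [[-0.707107, 0.707107], [-0.707107, -0.707107]]
[[-0.707107, 0.707107], [-0.707107, -0.707107]] × [6, -9]ᵀ ≈ [-10.6066, 2.1213]ᵀ
Result: (-10.6066, 2.1213)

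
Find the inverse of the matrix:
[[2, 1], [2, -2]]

For [[a,b],[c,d]], inverse = (1/det)·[[d,-b],[-c,a]]
det = (2)(-2) - (1)(2) = -4 - 2 = -6
Inverse = (1/-6)·[[-2, -1], [-2, 2]]
= [[1/3, 1/6], [1/3, -1/3]]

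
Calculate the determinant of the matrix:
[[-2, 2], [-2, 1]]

For a 2×2 matrix [[a, b], [c, d]], det = ad - bc
det = (-2)(1) - (2)(-2) = -2 - -4 = 2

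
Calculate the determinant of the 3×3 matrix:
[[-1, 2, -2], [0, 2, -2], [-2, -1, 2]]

Expansion along first row:
det = -1·det([[2,-2],[-1,2]]) - 2·det([[0,-2],[-2,2]]) + -2·det([[0,2],[-2,-1]])
    = -1·(2·2 - -2·-1) - 2·(0·2 - -2·-2) + -2·(0·-1 - 2·-2)
    = -1·2 - 2·-4 + -2·4
    = -2 + 8 + -8 = -2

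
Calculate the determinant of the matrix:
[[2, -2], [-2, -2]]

For a 2×2 matrix [[a, b], [c, d]], det = ad - bc
det = (2)(-2) - (-2)(-2) = -4 - 4 = -8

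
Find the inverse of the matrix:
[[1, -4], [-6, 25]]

For [[a,b],[c,d]], inverse = (1/det)·[[d,-b],[-c,a]]
det = (1)(25) - (-4)(-6) = 25 - 24 = 1
Inverse = [[25, 4], [6, 1]]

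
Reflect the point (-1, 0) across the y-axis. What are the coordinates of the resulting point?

Reflection across y-axis: (-1, 0) → (1, 0)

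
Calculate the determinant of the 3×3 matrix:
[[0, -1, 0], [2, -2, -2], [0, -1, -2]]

Expansion along first row:
det = 0·det([[-2,-2],[-1,-2]]) - -1·det([[2,-2],[0,-2]]) + 0·det([[2,-2],[0,-1]])
    = 0·(-2·-2 - -2·-1) - -1·(2·-2 - -2·0) + 0·(2·-1 - -2·0)
    = 0·2 - -1·-4 + 0·-2
    = 0 + -4 + 0 = -4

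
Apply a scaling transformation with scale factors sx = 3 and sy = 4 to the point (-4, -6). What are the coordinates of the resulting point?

Scaling matrix:
[[3, 0], [0, 4]]
Result: (-4 × 3, -6 × 4) = (-12, -24)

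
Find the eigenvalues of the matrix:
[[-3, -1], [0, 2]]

Characteristic equation: det(A - λI) = 0
λ² - (trace)λ + (det) = 0
trace = -3 + 2 = -1, det = (-3)(2) - (-1)(0) = -6
λ² - (-1)λ + (-6) = 0
λ = (-1 ± √((-1)² - 4·(-6))) / 2 = (-1 ± √25) / 2
Solving: λ = -3, 2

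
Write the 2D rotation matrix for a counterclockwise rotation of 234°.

Rotation matrix formula: [[cos θ, -sin θ], [sin θ, cos θ]]
For θ = 234°:
cos(234°) = -0.5878
sin(234°) = -0.8090
Result: [[-0.5878, 0.8090], [-0.8090, -0.5878]]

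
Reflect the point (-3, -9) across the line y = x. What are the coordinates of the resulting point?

Reflection across line y = x: (-3, -9) → (-9, -3)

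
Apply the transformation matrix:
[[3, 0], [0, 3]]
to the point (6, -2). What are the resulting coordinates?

Matrix multiplication:
[[3, 0], [0, 3]] × [6, -2]ᵀ
= [(3)(6) + (0)(-2), (0)(6) + (3)(-2)]ᵀ
= [18, -6]ᵀ
Result: (18, -6)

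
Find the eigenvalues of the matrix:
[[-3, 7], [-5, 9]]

Characteristic equation: det(A - λI) = 0
λ² - (trace)λ + (det) = 0
trace = -3 + 9 = 6, det = (-3)(9) - (7)(-5) = 8
λ² - (6)λ + (8) = 0
λ = (6 ± √((6)² - 4·(8))) / 2 = (6 ± √4) / 2
Solving: λ = 2, 4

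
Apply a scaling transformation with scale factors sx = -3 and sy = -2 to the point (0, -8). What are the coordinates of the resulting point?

Scaling matrix:
[[-3, 0], [0, -2]]
Result: (0 × -3, -8 × -2) = (0, 16)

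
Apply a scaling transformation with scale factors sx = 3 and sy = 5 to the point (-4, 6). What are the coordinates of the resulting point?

Scaling matrix:
[[3, 0], [0, 5]]
Result: (-4 × 3, 6 × 5) = (-12, 30)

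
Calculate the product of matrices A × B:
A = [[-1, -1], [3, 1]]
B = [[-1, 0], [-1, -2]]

Matrix multiplication:
C[0][0] = -1×-1 + -1×-1 = 2
C[0][1] = -1×0 + -1×-2 = 2
C[1][0] = 3×-1 + 1×-1 = -4
C[1][1] = 3×0 + 1×-2 = -2
Result: [[2, 2], [-4, -2]]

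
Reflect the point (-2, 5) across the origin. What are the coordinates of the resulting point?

Reflection across origin: (-2, 5) → (2, -5)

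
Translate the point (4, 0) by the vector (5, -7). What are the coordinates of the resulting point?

Translation by (5, -7) (homogeneous matrix [[1, 0, 5], [0, 1, -7], [0, 0, 1]]):
x' = 4 + 5 = 9
y' = 0 + -7 = -7
Result: (9, -7)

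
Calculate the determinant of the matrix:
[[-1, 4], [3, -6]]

For a 2×2 matrix [[a, b], [c, d]], det = ad - bc
det = (-1)(-6) - (4)(3) = 6 - 12 = -6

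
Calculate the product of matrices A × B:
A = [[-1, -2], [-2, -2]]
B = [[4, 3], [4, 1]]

Matrix multiplication:
C[0][0] = -1×4 + -2×4 = -12
C[0][1] = -1×3 + -2×1 = -5
C[1][0] = -2×4 + -2×4 = -16
C[1][1] = -2×3 + -2×1 = -8
Result: [[-12, -5], [-16, -8]]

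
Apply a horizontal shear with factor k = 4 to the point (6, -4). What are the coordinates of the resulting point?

Shear matrix for horizontal shear with factor k = 4:
[[1, 4], [0, 1]]
Result: (6, -4) → (-10, -4)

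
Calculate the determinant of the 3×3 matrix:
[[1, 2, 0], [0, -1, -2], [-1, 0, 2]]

Expansion along first row:
det = 1·det([[-1,-2],[0,2]]) - 2·det([[0,-2],[-1,2]]) + 0·det([[0,-1],[-1,0]])
    = 1·(-1·2 - -2·0) - 2·(0·2 - -2·-1) + 0·(0·0 - -1·-1)
    = 1·-2 - 2·-2 + 0·-1
    = -2 + 4 + 0 = 2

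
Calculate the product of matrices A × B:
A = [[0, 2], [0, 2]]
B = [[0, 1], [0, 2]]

Matrix multiplication:
C[0][0] = 0×0 + 2×0 = 0
C[0][1] = 0×1 + 2×2 = 4
C[1][0] = 0×0 + 2×0 = 0
C[1][1] = 0×1 + 2×2 = 4
Result: [[0, 4], [0, 4]]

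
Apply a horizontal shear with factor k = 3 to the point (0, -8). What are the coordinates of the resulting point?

Shear matrix for horizontal shear with factor k = 3:
[[1, 3], [0, 1]]
Result: (0, -8) → (-24, -8)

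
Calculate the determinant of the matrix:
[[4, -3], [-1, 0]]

For a 2×2 matrix [[a, b], [c, d]], det = ad - bc
det = (4)(0) - (-3)(-1) = 0 - 3 = -3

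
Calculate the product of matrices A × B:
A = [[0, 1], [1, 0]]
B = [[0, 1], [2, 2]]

Matrix multiplication:
C[0][0] = 0×0 + 1×2 = 2
C[0][1] = 0×1 + 1×2 = 2
C[1][0] = 1×0 + 0×2 = 0
C[1][1] = 1×1 + 0×2 = 1
Result: [[2, 2], [0, 1]]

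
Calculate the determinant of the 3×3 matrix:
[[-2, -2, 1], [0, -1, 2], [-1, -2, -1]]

Expansion along first row:
det = -2·det([[-1,2],[-2,-1]]) - -2·det([[0,2],[-1,-1]]) + 1·det([[0,-1],[-1,-2]])
    = -2·(-1·-1 - 2·-2) - -2·(0·-1 - 2·-1) + 1·(0·-2 - -1·-1)
    = -2·5 - -2·2 + 1·-1
    = -10 + 4 + -1 = -7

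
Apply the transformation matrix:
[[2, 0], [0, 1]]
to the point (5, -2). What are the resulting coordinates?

Matrix multiplication:
[[2, 0], [0, 1]] × [5, -2]ᵀ
= [(2)(5) + (0)(-2), (0)(5) + (1)(-2)]ᵀ
= [10, -2]ᵀ
Result: (10, -2)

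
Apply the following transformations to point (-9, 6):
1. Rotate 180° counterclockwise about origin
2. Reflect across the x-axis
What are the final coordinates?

Step 1: Rotate 180° → (9, -6)
Step 2: Reflect across x-axis → (9, 6)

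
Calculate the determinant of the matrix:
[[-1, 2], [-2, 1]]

For a 2×2 matrix [[a, b], [c, d]], det = ad - bc
det = (-1)(1) - (2)(-2) = -1 - -4 = 3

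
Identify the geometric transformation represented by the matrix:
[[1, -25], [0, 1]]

This matrix represents: horizontal shear with factor -25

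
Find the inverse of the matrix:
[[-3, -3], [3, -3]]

For [[a,b],[c,d]], inverse = (1/det)·[[d,-b],[-c,a]]
det = (-3)(-3) - (-3)(3) = 9 - -9 = 18
Inverse = (1/18)·[[-3, 3], [-3, -3]]
= [[-1/6, 1/6], [-1/6, -1/6]]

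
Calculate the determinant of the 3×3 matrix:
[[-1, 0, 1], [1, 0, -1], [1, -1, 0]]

Expansion along first row:
det = -1·det([[0,-1],[-1,0]]) - 0·det([[1,-1],[1,0]]) + 1·det([[1,0],[1,-1]])
    = -1·(0·0 - -1·-1) - 0·(1·0 - -1·1) + 1·(1·-1 - 0·1)
    = -1·-1 - 0·1 + 1·-1
    = 1 + 0 + -1 = 0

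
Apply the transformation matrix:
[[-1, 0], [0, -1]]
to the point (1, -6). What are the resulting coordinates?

Matrix multiplication:
[[-1, 0], [0, -1]] × [1, -6]ᵀ
= [(-1)(1) + (0)(-6), (0)(1) + (-1)(-6)]ᵀ
= [-1, 6]ᵀ
Result: (-1, 6)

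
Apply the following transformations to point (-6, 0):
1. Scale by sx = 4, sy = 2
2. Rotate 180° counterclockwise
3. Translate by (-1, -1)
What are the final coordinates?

Step 1: Scale → (-24, 0)
Step 2: Rotate 180° → (24, 0)
Step 3: Translate → (23, -1)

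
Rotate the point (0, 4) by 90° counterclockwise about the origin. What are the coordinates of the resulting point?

Rotation matrix for 90°: [[cos 90°, -sin 90°], [sin 90°, cos 90°]] = [[0, -1], [1, 0]]
[[0, -1], [1, 0]] × [0, 4]ᵀ = [-4, 0]ᵀ
Result: (-4, 0)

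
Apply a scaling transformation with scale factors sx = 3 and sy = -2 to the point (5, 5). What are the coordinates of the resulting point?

Scaling matrix:
[[3, 0], [0, -2]]
Result: (5 × 3, 5 × -2) = (15, -10)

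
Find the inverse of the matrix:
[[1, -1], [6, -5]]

For [[a,b],[c,d]], inverse = (1/det)·[[d,-b],[-c,a]]
det = (1)(-5) - (-1)(6) = -5 - -6 = 1
Inverse = [[-5, 1], [-6, 1]]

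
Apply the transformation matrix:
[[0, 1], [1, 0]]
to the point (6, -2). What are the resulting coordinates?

Matrix multiplication:
[[0, 1], [1, 0]] × [6, -2]ᵀ
= [(0)(6) + (1)(-2), (1)(6) + (0)(-2)]ᵀ
= [-2, 6]ᵀ
Result: (-2, 6)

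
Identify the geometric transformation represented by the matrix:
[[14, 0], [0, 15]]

This matrix represents: non-uniform scaling by sx = 14, sy = 15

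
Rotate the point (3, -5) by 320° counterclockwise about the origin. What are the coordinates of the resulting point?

Rotation matrix for 320°: [[cos 320°, -sin 320°], [sin 320°, cos 320°]] ≈ [[0.766044, 0.642788], [-0.642788, 0.766044]]
[[0.766044, 0.642788], [-0.642788, 0.766044]] × [3, -5]ᵀ ≈ [-0.9158, -5.7586]ᵀ
Result: (-0.9158, -5.7586)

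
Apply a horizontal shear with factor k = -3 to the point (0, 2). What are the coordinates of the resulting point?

Shear matrix for horizontal shear with factor k = -3:
[[1, -3], [0, 1]]
Result: (0, 2) → (-6, 2)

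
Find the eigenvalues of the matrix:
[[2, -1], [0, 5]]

Characteristic equation: det(A - λI) = 0
λ² - (trace)λ + (det) = 0
trace = 2 + 5 = 7, det = (2)(5) - (-1)(0) = 10
λ² - (7)λ + (10) = 0
λ = (7 ± √((7)² - 4·(10))) / 2 = (7 ± √9) / 2
Solving: λ = 2, 5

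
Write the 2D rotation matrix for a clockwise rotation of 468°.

Rotation matrix formula: [[cos θ, -sin θ], [sin θ, cos θ]]
A clockwise rotation by 468° is equivalent to a counterclockwise rotation by -468°.
For θ = -468°:
cos(-468°) = -0.3090
sin(-468°) = -0.9511
Result: [[-0.3090, 0.9511], [-0.9511, -0.3090]]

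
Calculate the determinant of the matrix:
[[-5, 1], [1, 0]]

For a 2×2 matrix [[a, b], [c, d]], det = ad - bc
det = (-5)(0) - (1)(1) = 0 - 1 = -1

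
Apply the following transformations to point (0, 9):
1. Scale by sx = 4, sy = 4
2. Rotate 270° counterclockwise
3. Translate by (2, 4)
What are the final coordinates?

Step 1: Scale → (0, 36)
Step 2: Rotate 270° → (36, 0)
Step 3: Translate → (38, 4)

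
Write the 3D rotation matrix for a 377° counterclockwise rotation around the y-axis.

Rotation matrix for counterclockwise 377° around y-axis:
cos(377°) = 0.9563, sin(377°) = 0.2924
Result: [[0.9563, 0, 0.2924], [0, 1, 0], [-0.2924, 0, 0.9563]]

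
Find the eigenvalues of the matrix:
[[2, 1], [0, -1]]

Characteristic equation: det(A - λI) = 0
λ² - (trace)λ + (det) = 0
trace = 2 + -1 = 1, det = (2)(-1) - (1)(0) = -2
λ² - (1)λ + (-2) = 0
λ = (1 ± √((1)² - 4·(-2))) / 2 = (1 ± √9) / 2
Solving: λ = -1, 2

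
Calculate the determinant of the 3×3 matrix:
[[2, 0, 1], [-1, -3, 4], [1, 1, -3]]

Expansion along first row:
det = 2·det([[-3,4],[1,-3]]) - 0·det([[-1,4],[1,-3]]) + 1·det([[-1,-3],[1,1]])
    = 2·(-3·-3 - 4·1) - 0·(-1·-3 - 4·1) + 1·(-1·1 - -3·1)
    = 2·5 - 0·-1 + 1·2
    = 10 + 0 + 2 = 12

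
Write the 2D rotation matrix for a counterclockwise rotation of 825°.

Rotation matrix formula: [[cos θ, -sin θ], [sin θ, cos θ]]
For θ = 825°:
cos(825°) = -0.2588
sin(825°) = 0.9659
Result: [[-0.2588, -0.9659], [0.9659, -0.2588]]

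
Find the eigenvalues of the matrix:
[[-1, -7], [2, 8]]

Characteristic equation: det(A - λI) = 0
λ² - (trace)λ + (det) = 0
trace = -1 + 8 = 7, det = (-1)(8) - (-7)(2) = 6
λ² - (7)λ + (6) = 0
λ = (7 ± √((7)² - 4·(6))) / 2 = (7 ± √25) / 2
Solving: λ = 1, 6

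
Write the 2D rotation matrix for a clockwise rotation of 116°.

Rotation matrix formula: [[cos θ, -sin θ], [sin θ, cos θ]]
A clockwise rotation by 116° is equivalent to a counterclockwise rotation by -116°.
For θ = -116°:
cos(-116°) = -0.4384
sin(-116°) = -0.8988
Result: [[-0.4384, 0.8988], [-0.8988, -0.4384]]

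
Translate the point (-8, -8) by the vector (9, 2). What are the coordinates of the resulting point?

Translation by (9, 2) (homogeneous matrix [[1, 0, 9], [0, 1, 2], [0, 0, 1]]):
x' = -8 + 9 = 1
y' = -8 + 2 = -6
Result: (1, -6)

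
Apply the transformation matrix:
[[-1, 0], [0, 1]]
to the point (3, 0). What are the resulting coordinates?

Matrix multiplication:
[[-1, 0], [0, 1]] × [3, 0]ᵀ
= [(-1)(3) + (0)(0), (0)(3) + (1)(0)]ᵀ
= [-3, 0]ᵀ
Result: (-3, 0)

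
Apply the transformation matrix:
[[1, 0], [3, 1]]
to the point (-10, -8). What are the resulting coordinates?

Matrix multiplication:
[[1, 0], [3, 1]] × [-10, -8]ᵀ
= [(1)(-10) + (0)(-8), (3)(-10) + (1)(-8)]ᵀ
= [-10, -38]ᵀ
Result: (-10, -38)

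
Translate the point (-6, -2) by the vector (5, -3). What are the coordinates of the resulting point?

Translation by (5, -3) (homogeneous matrix [[1, 0, 5], [0, 1, -3], [0, 0, 1]]):
x' = -6 + 5 = -1
y' = -2 + -3 = -5
Result: (-1, -5)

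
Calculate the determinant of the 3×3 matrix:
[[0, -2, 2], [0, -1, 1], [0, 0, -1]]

Expansion along first row:
det = 0·det([[-1,1],[0,-1]]) - -2·det([[0,1],[0,-1]]) + 2·det([[0,-1],[0,0]])
    = 0·(-1·-1 - 1·0) - -2·(0·-1 - 1·0) + 2·(0·0 - -1·0)
    = 0·1 - -2·0 + 2·0
    = 0 + 0 + 0 = 0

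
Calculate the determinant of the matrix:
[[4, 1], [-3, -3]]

For a 2×2 matrix [[a, b], [c, d]], det = ad - bc
det = (4)(-3) - (1)(-3) = -12 - -3 = -9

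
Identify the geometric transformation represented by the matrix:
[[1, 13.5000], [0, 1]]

This matrix represents: horizontal shear with factor 13.5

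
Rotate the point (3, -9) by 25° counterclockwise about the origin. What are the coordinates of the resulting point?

Rotation matrix for 25°: [[cos 25°, -sin 25°], [sin 25°, cos 25°]] ≈ [[0.906308, -0.422618], [0.422618, 0.906308]]
[[0.906308, -0.422618], [0.422618, 0.906308]] × [3, -9]ᵀ ≈ [6.5225, -6.8889]ᵀ
Result: (6.5225, -6.8889)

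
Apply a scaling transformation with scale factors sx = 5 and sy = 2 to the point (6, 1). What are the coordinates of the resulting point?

Scaling matrix:
[[5, 0], [0, 2]]
Result: (6 × 5, 1 × 2) = (30, 2)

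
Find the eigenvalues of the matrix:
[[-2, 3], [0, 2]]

Characteristic equation: det(A - λI) = 0
λ² - (trace)λ + (det) = 0
trace = -2 + 2 = 0, det = (-2)(2) - (3)(0) = -4
λ² - (0)λ + (-4) = 0
λ = (0 ± √((0)² - 4·(-4))) / 2 = (0 ± √16) / 2
Solving: λ = -2, 2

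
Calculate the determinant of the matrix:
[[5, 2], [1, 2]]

For a 2×2 matrix [[a, b], [c, d]], det = ad - bc
det = (5)(2) - (2)(1) = 10 - 2 = 8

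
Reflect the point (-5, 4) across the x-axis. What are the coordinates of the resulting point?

Reflection across x-axis: (-5, 4) → (-5, -4)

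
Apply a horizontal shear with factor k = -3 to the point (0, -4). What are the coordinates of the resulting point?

Shear matrix for horizontal shear with factor k = -3:
[[1, -3], [0, 1]]
Result: (0, -4) → (12, -4)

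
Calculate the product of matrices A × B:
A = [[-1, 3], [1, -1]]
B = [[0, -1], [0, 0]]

Matrix multiplication:
C[0][0] = -1×0 + 3×0 = 0
C[0][1] = -1×-1 + 3×0 = 1
C[1][0] = 1×0 + -1×0 = 0
C[1][1] = 1×-1 + -1×0 = -1
Result: [[0, 1], [0, -1]]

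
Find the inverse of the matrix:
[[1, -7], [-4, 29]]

For [[a,b],[c,d]], inverse = (1/det)·[[d,-b],[-c,a]]
det = (1)(29) - (-7)(-4) = 29 - 28 = 1
Inverse = [[29, 7], [4, 1]]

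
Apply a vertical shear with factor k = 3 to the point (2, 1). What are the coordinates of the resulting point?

Shear matrix for vertical shear with factor k = 3:
[[1, 0], [3, 1]]
Result: (2, 1) → (2, 7)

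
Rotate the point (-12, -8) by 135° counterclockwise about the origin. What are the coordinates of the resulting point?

Rotation matrix for 135°: [[cos 135°, -sin 135°], [sin 135°, cos 135°]] ≈ [[-0.707107, -0.707107], [0.707107, -0.707107]]
[[-0.707107, -0.707107], [0.707107, -0.707107]] × [-12, -8]ᵀ ≈ [14.1421, -2.8284]ᵀ
Result: (14.1421, -2.8284)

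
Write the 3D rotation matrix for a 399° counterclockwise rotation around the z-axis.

Rotation matrix for counterclockwise 399° around z-axis:
cos(399°) = 0.7771, sin(399°) = 0.6293
Result: [[0.7771, -0.6293, 0], [0.6293, 0.7771, 0], [0, 0, 1]]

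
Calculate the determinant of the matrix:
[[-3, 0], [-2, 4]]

For a 2×2 matrix [[a, b], [c, d]], det = ad - bc
det = (-3)(4) - (0)(-2) = -12 - 0 = -12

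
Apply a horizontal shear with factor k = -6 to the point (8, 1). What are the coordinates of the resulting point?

Shear matrix for horizontal shear with factor k = -6:
[[1, -6], [0, 1]]
Result: (8, 1) → (2, 1)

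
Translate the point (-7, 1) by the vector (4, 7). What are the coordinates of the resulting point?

Translation by (4, 7) (homogeneous matrix [[1, 0, 4], [0, 1, 7], [0, 0, 1]]):
x' = -7 + 4 = -3
y' = 1 + 7 = 8
Result: (-3, 8)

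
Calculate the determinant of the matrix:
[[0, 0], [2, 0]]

For a 2×2 matrix [[a, b], [c, d]], det = ad - bc
det = (0)(0) - (0)(2) = 0 - 0 = 0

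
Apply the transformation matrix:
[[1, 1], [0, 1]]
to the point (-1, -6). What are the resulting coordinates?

Matrix multiplication:
[[1, 1], [0, 1]] × [-1, -6]ᵀ
= [(1)(-1) + (1)(-6), (0)(-1) + (1)(-6)]ᵀ
= [-7, -6]ᵀ
Result: (-7, -6)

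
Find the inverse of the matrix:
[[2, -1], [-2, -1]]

For [[a,b],[c,d]], inverse = (1/det)·[[d,-b],[-c,a]]
det = (2)(-1) - (-1)(-2) = -2 - 2 = -4
Inverse = (1/-4)·[[-1, 1], [2, 2]]
= [[1/4, -1/4], [-1/2, -1/2]]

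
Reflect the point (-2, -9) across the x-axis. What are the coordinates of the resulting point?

Reflection across x-axis: (-2, -9) → (-2, 9)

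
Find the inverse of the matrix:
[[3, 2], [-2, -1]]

For [[a,b],[c,d]], inverse = (1/det)·[[d,-b],[-c,a]]
det = (3)(-1) - (2)(-2) = -3 - -4 = 1
Inverse = [[-1, -2], [2, 3]]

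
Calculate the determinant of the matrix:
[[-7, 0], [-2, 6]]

For a 2×2 matrix [[a, b], [c, d]], det = ad - bc
det = (-7)(6) - (0)(-2) = -42 - 0 = -42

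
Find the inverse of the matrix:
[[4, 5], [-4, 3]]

For [[a,b],[c,d]], inverse = (1/det)·[[d,-b],[-c,a]]
det = (4)(3) - (5)(-4) = 12 - -20 = 32
Inverse = (1/32)·[[3, -5], [4, 4]]
= [[3/32, -5/32], [1/8, 1/8]]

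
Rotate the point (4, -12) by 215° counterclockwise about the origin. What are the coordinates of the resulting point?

Rotation matrix for 215°: [[cos 215°, -sin 215°], [sin 215°, cos 215°]] ≈ [[-0.819152, 0.573576], [-0.573576, -0.819152]]
[[-0.819152, 0.573576], [-0.573576, -0.819152]] × [4, -12]ᵀ ≈ [-10.1595, 7.5355]ᵀ
Result: (-10.1595, 7.5355)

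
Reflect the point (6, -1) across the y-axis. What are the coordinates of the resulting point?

Reflection across y-axis: (6, -1) → (-6, -1)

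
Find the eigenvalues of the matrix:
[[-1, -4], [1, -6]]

Characteristic equation: det(A - λI) = 0
λ² - (trace)λ + (det) = 0
trace = -1 + -6 = -7, det = (-1)(-6) - (-4)(1) = 10
λ² - (-7)λ + (10) = 0
λ = (-7 ± √((-7)² - 4·(10))) / 2 = (-7 ± √9) / 2
Solving: λ = -5, -2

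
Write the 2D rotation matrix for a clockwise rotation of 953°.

Rotation matrix formula: [[cos θ, -sin θ], [sin θ, cos θ]]
A clockwise rotation by 953° is equivalent to a counterclockwise rotation by -953°.
For θ = -953°:
cos(-953°) = -0.6018
sin(-953°) = 0.7986
Result: [[-0.6018, -0.7986], [0.7986, -0.6018]]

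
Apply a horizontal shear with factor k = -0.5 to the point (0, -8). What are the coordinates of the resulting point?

Shear matrix for horizontal shear with factor k = -0.5:
[[1, -0.50], [0, 1]]
Result: (0, -8) → (4, -8)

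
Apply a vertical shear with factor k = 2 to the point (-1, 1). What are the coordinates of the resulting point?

Shear matrix for vertical shear with factor k = 2:
[[1, 0], [2, 1]]
Result: (-1, 1) → (-1, -1)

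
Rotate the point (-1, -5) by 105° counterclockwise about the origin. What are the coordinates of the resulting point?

Rotation matrix for 105°: [[cos 105°, -sin 105°], [sin 105°, cos 105°]] ≈ [[-0.258819, -0.965926], [0.965926, -0.258819]]
[[-0.258819, -0.965926], [0.965926, -0.258819]] × [-1, -5]ᵀ ≈ [5.0884, 0.3282]ᵀ
Result: (5.0884, 0.3282)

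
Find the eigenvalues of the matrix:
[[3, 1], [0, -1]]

Characteristic equation: det(A - λI) = 0
λ² - (trace)λ + (det) = 0
trace = 3 + -1 = 2, det = (3)(-1) - (1)(0) = -3
λ² - (2)λ + (-3) = 0
λ = (2 ± √((2)² - 4·(-3))) / 2 = (2 ± √16) / 2
Solving: λ = -1, 3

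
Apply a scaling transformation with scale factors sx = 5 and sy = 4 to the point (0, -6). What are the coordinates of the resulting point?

Scaling matrix:
[[5, 0], [0, 4]]
Result: (0 × 5, -6 × 4) = (0, -24)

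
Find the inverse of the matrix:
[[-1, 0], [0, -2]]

For [[a,b],[c,d]], inverse = (1/det)·[[d,-b],[-c,a]]
det = (-1)(-2) - (0)(0) = 2 - 0 = 2
Inverse = (1/2)·[[-2, 0], [0, -1]]
= [[-1, 0], [0, -1/2]]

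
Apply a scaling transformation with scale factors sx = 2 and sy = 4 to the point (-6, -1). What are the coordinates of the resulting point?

Scaling matrix:
[[2, 0], [0, 4]]
Result: (-6 × 2, -1 × 4) = (-12, -4)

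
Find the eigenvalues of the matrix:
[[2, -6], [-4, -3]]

Characteristic equation: det(A - λI) = 0
λ² - (trace)λ + (det) = 0
trace = 2 + -3 = -1, det = (2)(-3) - (-6)(-4) = -30
λ² - (-1)λ + (-30) = 0
λ = (-1 ± √((-1)² - 4·(-30))) / 2 = (-1 ± √121) / 2
Solving: λ = -6, 5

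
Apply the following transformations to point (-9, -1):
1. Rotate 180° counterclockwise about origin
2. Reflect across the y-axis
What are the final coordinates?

Step 1: Rotate 180° → (9, 1)
Step 2: Reflect across y-axis → (-9, 1)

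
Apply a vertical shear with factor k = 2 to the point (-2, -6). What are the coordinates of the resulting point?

Shear matrix for vertical shear with factor k = 2:
[[1, 0], [2, 1]]
Result: (-2, -6) → (-2, -10)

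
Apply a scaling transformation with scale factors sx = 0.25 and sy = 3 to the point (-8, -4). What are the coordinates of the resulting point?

Scaling matrix:
[[0.25, 0], [0, 3]]
Result: (-8 × 0.25, -4 × 3) = (-2, -12)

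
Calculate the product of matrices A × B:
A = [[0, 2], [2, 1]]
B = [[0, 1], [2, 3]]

Matrix multiplication:
C[0][0] = 0×0 + 2×2 = 4
C[0][1] = 0×1 + 2×3 = 6
C[1][0] = 2×0 + 1×2 = 2
C[1][1] = 2×1 + 1×3 = 5
Result: [[4, 6], [2, 5]]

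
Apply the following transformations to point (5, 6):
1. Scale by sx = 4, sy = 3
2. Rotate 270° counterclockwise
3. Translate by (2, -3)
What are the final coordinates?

Step 1: Scale → (20, 18)
Step 2: Rotate 270° → (18, -20)
Step 3: Translate → (20, -23)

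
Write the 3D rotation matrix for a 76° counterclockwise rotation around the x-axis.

Rotation matrix for counterclockwise 76° around x-axis:
cos(76°) = 0.2419, sin(76°) = 0.9703
Result: [[1, 0, 0], [0, 0.2419, -0.9703], [0, 0.9703, 0.2419]]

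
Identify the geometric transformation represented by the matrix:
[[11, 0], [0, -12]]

This matrix represents: non-uniform scaling by sx = 11, sy = -12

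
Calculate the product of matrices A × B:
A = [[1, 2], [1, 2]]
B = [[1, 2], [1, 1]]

Matrix multiplication:
C[0][0] = 1×1 + 2×1 = 3
C[0][1] = 1×2 + 2×1 = 4
C[1][0] = 1×1 + 2×1 = 3
C[1][1] = 1×2 + 2×1 = 4
Result: [[3, 4], [3, 4]]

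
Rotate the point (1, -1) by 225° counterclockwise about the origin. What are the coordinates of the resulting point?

Rotation matrix for 225°: [[cos 225°, -sin 225°], [sin 225°, cos 225°]] ≈ [[-0.707107, 0.707107], [-0.707107, -0.707107]]
[[-0.707107, 0.707107], [-0.707107, -0.707107]] × [1, -1]ᵀ ≈ [-1.4142, 0]ᵀ
Result: (-1.4142, 0)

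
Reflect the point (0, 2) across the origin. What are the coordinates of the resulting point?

Reflection across origin: (0, 2) → (0, -2)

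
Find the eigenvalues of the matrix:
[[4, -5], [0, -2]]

Characteristic equation: det(A - λI) = 0
λ² - (trace)λ + (det) = 0
trace = 4 + -2 = 2, det = (4)(-2) - (-5)(0) = -8
λ² - (2)λ + (-8) = 0
λ = (2 ± √((2)² - 4·(-8))) / 2 = (2 ± √36) / 2
Solving: λ = -2, 4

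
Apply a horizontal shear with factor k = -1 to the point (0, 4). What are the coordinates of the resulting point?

Shear matrix for horizontal shear with factor k = -1:
[[1, -1], [0, 1]]
Result: (0, 4) → (-4, 4)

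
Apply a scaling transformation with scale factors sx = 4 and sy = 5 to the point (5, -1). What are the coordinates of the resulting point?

Scaling matrix:
[[4, 0], [0, 5]]
Result: (5 × 4, -1 × 5) = (20, -5)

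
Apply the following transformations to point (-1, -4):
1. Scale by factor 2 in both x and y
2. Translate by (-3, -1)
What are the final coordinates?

Step 1: Scale (-1, -4) by 2 → (-2, -8)
Step 2: Translate by (-3, -1) → (-5, -9)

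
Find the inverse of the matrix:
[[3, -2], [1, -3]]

For [[a,b],[c,d]], inverse = (1/det)·[[d,-b],[-c,a]]
det = (3)(-3) - (-2)(1) = -9 - -2 = -7
Inverse = (1/-7)·[[-3, 2], [-1, 3]]
= [[3/7, -2/7], [1/7, -3/7]]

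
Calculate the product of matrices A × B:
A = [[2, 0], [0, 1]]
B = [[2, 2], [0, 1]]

Matrix multiplication:
C[0][0] = 2×2 + 0×0 = 4
C[0][1] = 2×2 + 0×1 = 4
C[1][0] = 0×2 + 1×0 = 0
C[1][1] = 0×2 + 1×1 = 1
Result: [[4, 4], [0, 1]]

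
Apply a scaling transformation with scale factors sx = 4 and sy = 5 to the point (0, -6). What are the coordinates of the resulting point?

Scaling matrix:
[[4, 0], [0, 5]]
Result: (0 × 4, -6 × 5) = (0, -30)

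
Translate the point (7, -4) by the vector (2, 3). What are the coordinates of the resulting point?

Translation by (2, 3) (homogeneous matrix [[1, 0, 2], [0, 1, 3], [0, 0, 1]]):
x' = 7 + 2 = 9
y' = -4 + 3 = -1
Result: (9, -1)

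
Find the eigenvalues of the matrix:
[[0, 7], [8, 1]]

Characteristic equation: det(A - λI) = 0
λ² - (trace)λ + (det) = 0
trace = 0 + 1 = 1, det = (0)(1) - (7)(8) = -56
λ² - (1)λ + (-56) = 0
λ = (1 ± √((1)² - 4·(-56))) / 2 = (1 ± √225) / 2
Solving: λ = -7, 8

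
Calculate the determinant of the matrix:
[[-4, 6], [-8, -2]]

For a 2×2 matrix [[a, b], [c, d]], det = ad - bc
det = (-4)(-2) - (6)(-8) = 8 - -48 = 56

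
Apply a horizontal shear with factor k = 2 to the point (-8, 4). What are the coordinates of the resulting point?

Shear matrix for horizontal shear with factor k = 2:
[[1, 2], [0, 1]]
Result: (-8, 4) → (0, 4)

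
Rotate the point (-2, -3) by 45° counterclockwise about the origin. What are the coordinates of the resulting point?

Rotation matrix for 45°: [[cos 45°, -sin 45°], [sin 45°, cos 45°]] ≈ [[0.707107, -0.707107], [0.707107, 0.707107]]
[[0.707107, -0.707107], [0.707107, 0.707107]] × [-2, -3]ᵀ ≈ [0.7071, -3.5355]ᵀ
Result: (0.7071, -3.5355)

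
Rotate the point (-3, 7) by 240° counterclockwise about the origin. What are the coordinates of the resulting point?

Rotation matrix for 240°: [[cos 240°, -sin 240°], [sin 240°, cos 240°]] ≈ [[-0.500000, 0.866025], [-0.866025, -0.500000]]
[[-0.500000, 0.866025], [-0.866025, -0.500000]] × [-3, 7]ᵀ ≈ [7.5622, -0.9019]ᵀ
Result: (7.5622, -0.9019)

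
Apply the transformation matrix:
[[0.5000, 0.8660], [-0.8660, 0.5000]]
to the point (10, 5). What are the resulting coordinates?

Matrix multiplication:
[[0.5000, 0.8660], [-0.8660, 0.5000]] × [10, 5]ᵀ
= [(0.5000)(10) + (0.8660)(5), (-0.8660)(10) + (0.5000)(5)]ᵀ
= [9.3300, -6.1600]ᵀ
Result: (9.3300, -6.1600)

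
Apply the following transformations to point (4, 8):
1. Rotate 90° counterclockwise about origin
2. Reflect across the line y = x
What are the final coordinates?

Step 1: Rotate 90° → (-8, 4)
Step 2: Reflect across line y = x → (4, -8)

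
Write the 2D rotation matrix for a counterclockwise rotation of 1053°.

Rotation matrix formula: [[cos θ, -sin θ], [sin θ, cos θ]]
For θ = 1053°:
cos(1053°) = 0.8910
sin(1053°) = -0.4540
Result: [[0.8910, 0.4540], [-0.4540, 0.8910]]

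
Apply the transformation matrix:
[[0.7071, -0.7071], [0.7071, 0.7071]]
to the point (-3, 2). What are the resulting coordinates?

Matrix multiplication:
[[0.7071, -0.7071], [0.7071, 0.7071]] × [-3, 2]ᵀ
= [(0.7071)(-3) + (-0.7071)(2), (0.7071)(-3) + (0.7071)(2)]ᵀ
= [-3.5355, -0.7071]ᵀ
Result: (-3.5355, -0.7071)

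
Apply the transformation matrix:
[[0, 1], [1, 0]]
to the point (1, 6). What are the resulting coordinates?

Matrix multiplication:
[[0, 1], [1, 0]] × [1, 6]ᵀ
= [(0)(1) + (1)(6), (1)(1) + (0)(6)]ᵀ
= [6, 1]ᵀ
Result: (6, 1)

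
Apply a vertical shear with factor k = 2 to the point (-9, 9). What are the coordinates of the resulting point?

Shear matrix for vertical shear with factor k = 2:
[[1, 0], [2, 1]]
Result: (-9, 9) → (-9, -9)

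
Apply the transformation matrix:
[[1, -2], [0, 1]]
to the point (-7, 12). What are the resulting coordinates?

Matrix multiplication:
[[1, -2], [0, 1]] × [-7, 12]ᵀ
= [(1)(-7) + (-2)(12), (0)(-7) + (1)(12)]ᵀ
= [-31, 12]ᵀ
Result: (-31, 12)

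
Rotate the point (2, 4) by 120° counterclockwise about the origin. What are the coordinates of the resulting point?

Rotation matrix for 120°: [[cos 120°, -sin 120°], [sin 120°, cos 120°]] ≈ [[-0.500000, -0.866025], [0.866025, -0.500000]]
[[-0.500000, -0.866025], [0.866025, -0.500000]] × [2, 4]ᵀ ≈ [-4.4641, -0.2679]ᵀ
Result: (-4.4641, -0.2679)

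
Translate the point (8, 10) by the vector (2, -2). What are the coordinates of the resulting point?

Translation by (2, -2) (homogeneous matrix [[1, 0, 2], [0, 1, -2], [0, 0, 1]]):
x' = 8 + 2 = 10
y' = 10 + -2 = 8
Result: (10, 8)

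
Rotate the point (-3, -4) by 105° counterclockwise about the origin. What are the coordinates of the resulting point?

Rotation matrix for 105°: [[cos 105°, -sin 105°], [sin 105°, cos 105°]] ≈ [[-0.258819, -0.965926], [0.965926, -0.258819]]
[[-0.258819, -0.965926], [0.965926, -0.258819]] × [-3, -4]ᵀ ≈ [4.6402, -1.8625]ᵀ
Result: (4.6402, -1.8625)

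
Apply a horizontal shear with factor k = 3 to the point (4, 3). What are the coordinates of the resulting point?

Shear matrix for horizontal shear with factor k = 3:
[[1, 3], [0, 1]]
Result: (4, 3) → (13, 3)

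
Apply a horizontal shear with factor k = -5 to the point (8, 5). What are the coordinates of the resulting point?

Shear matrix for horizontal shear with factor k = -5:
[[1, -5], [0, 1]]
Result: (8, 5) → (-17, 5)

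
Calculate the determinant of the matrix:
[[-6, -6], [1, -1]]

For a 2×2 matrix [[a, b], [c, d]], det = ad - bc
det = (-6)(-1) - (-6)(1) = 6 - -6 = 12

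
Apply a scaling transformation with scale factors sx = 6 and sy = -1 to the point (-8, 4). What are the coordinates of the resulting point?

Scaling matrix:
[[6, 0], [0, -1]]
Result: (-8 × 6, 4 × -1) = (-48, -4)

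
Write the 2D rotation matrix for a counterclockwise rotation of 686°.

Rotation matrix formula: [[cos θ, -sin θ], [sin θ, cos θ]]
For θ = 686°:
cos(686°) = 0.8290
sin(686°) = -0.5592
Result: [[0.8290, 0.5592], [-0.5592, 0.8290]]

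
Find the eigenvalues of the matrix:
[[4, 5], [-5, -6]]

Characteristic equation: det(A - λI) = 0
λ² - (trace)λ + (det) = 0
trace = 4 + -6 = -2, det = (4)(-6) - (5)(-5) = 1
λ² - (-2)λ + (1) = 0
λ = (-2 ± √((-2)² - 4·(1))) / 2 = (-2 ± √0) / 2
Solving: λ = -1, -1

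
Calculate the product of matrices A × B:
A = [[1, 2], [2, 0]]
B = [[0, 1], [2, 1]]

Matrix multiplication:
C[0][0] = 1×0 + 2×2 = 4
C[0][1] = 1×1 + 2×1 = 3
C[1][0] = 2×0 + 0×2 = 0
C[1][1] = 2×1 + 0×1 = 2
Result: [[4, 3], [0, 2]]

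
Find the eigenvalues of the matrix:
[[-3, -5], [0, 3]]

Characteristic equation: det(A - λI) = 0
λ² - (trace)λ + (det) = 0
trace = -3 + 3 = 0, det = (-3)(3) - (-5)(0) = -9
λ² - (0)λ + (-9) = 0
λ = (0 ± √((0)² - 4·(-9))) / 2 = (0 ± √36) / 2
Solving: λ = -3, 3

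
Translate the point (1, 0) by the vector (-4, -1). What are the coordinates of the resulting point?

Translation by (-4, -1) (homogeneous matrix [[1, 0, -4], [0, 1, -1], [0, 0, 1]]):
x' = 1 + -4 = -3
y' = 0 + -1 = -1
Result: (-3, -1)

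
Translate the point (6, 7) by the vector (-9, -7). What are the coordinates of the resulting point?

Translation by (-9, -7) (homogeneous matrix [[1, 0, -9], [0, 1, -7], [0, 0, 1]]):
x' = 6 + -9 = -3
y' = 7 + -7 = 0
Result: (-3, 0)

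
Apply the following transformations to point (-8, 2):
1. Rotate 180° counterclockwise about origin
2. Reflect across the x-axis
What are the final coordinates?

Step 1: Rotate 180° → (8, -2)
Step 2: Reflect across x-axis → (8, 2)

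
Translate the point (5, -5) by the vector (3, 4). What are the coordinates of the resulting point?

Translation by (3, 4) (homogeneous matrix [[1, 0, 3], [0, 1, 4], [0, 0, 1]]):
x' = 5 + 3 = 8
y' = -5 + 4 = -1
Result: (8, -1)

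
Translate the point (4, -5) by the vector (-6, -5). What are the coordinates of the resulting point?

Translation by (-6, -5) (homogeneous matrix [[1, 0, -6], [0, 1, -5], [0, 0, 1]]):
x' = 4 + -6 = -2
y' = -5 + -5 = -10
Result: (-2, -10)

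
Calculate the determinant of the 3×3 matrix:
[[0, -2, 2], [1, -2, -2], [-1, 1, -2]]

Expansion along first row:
det = 0·det([[-2,-2],[1,-2]]) - -2·det([[1,-2],[-1,-2]]) + 2·det([[1,-2],[-1,1]])
    = 0·(-2·-2 - -2·1) - -2·(1·-2 - -2·-1) + 2·(1·1 - -2·-1)
    = 0·6 - -2·-4 + 2·-1
    = 0 + -8 + -2 = -10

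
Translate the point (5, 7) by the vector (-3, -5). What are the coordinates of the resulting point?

Translation by (-3, -5) (homogeneous matrix [[1, 0, -3], [0, 1, -5], [0, 0, 1]]):
x' = 5 + -3 = 2
y' = 7 + -5 = 2
Result: (2, 2)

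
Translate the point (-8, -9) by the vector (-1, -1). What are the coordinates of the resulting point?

Translation by (-1, -1) (homogeneous matrix [[1, 0, -1], [0, 1, -1], [0, 0, 1]]):
x' = -8 + -1 = -9
y' = -9 + -1 = -10
Result: (-9, -10)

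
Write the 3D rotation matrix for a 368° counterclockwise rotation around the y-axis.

Rotation matrix for counterclockwise 368° around y-axis:
cos(368°) = 0.9903, sin(368°) = 0.1392
Result: [[0.9903, 0, 0.1392], [0, 1, 0], [-0.1392, 0, 0.9903]]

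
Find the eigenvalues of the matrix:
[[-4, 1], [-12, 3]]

Characteristic equation: det(A - λI) = 0
λ² - (trace)λ + (det) = 0
trace = -4 + 3 = -1, det = (-4)(3) - (1)(-12) = 0
λ² - (-1)λ + (0) = 0
λ = (-1 ± √((-1)² - 4·(0))) / 2 = (-1 ± √1) / 2
Solving: λ = -1, 0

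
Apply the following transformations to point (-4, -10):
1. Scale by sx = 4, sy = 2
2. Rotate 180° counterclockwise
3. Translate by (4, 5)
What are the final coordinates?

Step 1: Scale → (-16, -20)
Step 2: Rotate 180° → (16, 20)
Step 3: Translate → (20, 25)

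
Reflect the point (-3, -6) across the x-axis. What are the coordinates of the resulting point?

Reflection across x-axis: (-3, -6) → (-3, 6)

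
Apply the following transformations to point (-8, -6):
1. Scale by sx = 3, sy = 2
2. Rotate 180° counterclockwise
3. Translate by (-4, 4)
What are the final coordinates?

Step 1: Scale → (-24, -12)
Step 2: Rotate 180° → (24, 12)
Step 3: Translate → (20, 16)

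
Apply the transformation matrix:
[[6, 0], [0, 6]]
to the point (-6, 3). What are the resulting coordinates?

Matrix multiplication:
[[6, 0], [0, 6]] × [-6, 3]ᵀ
= [(6)(-6) + (0)(3), (0)(-6) + (6)(3)]ᵀ
= [-36, 18]ᵀ
Result: (-36, 18)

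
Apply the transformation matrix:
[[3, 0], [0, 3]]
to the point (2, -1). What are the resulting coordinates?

Matrix multiplication:
[[3, 0], [0, 3]] × [2, -1]ᵀ
= [(3)(2) + (0)(-1), (0)(2) + (3)(-1)]ᵀ
= [6, -3]ᵀ
Result: (6, -3)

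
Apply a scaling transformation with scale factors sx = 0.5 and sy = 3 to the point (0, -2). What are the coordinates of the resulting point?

Scaling matrix:
[[0.50, 0], [0, 3]]
Result: (0 × 0.5, -2 × 3) = (0, -6)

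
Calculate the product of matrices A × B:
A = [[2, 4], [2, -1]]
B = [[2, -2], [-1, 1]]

Matrix multiplication:
C[0][0] = 2×2 + 4×-1 = 0
C[0][1] = 2×-2 + 4×1 = 0
C[1][0] = 2×2 + -1×-1 = 5
C[1][1] = 2×-2 + -1×1 = -5
Result: [[0, 0], [5, -5]]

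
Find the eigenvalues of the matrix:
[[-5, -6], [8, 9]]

Characteristic equation: det(A - λI) = 0
λ² - (trace)λ + (det) = 0
trace = -5 + 9 = 4, det = (-5)(9) - (-6)(8) = 3
λ² - (4)λ + (3) = 0
λ = (4 ± √((4)² - 4·(3))) / 2 = (4 ± √4) / 2
Solving: λ = 1, 3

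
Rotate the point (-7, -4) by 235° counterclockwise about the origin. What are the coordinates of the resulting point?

Rotation matrix for 235°: [[cos 235°, -sin 235°], [sin 235°, cos 235°]] ≈ [[-0.573576, 0.819152], [-0.819152, -0.573576]]
[[-0.573576, 0.819152], [-0.819152, -0.573576]] × [-7, -4]ᵀ ≈ [0.7384, 8.0284]ᵀ
Result: (0.7384, 8.0284)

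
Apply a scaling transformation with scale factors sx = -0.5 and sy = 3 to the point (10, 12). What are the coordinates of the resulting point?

Scaling matrix:
[[-0.50, 0], [0, 3]]
Result: (10 × -0.5, 12 × 3) = (-5, 36)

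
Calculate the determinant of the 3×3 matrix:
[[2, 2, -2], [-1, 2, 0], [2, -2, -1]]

Expansion along first row:
det = 2·det([[2,0],[-2,-1]]) - 2·det([[-1,0],[2,-1]]) + -2·det([[-1,2],[2,-2]])
    = 2·(2·-1 - 0·-2) - 2·(-1·-1 - 0·2) + -2·(-1·-2 - 2·2)
    = 2·-2 - 2·1 + -2·-2
    = -4 + -2 + 4 = -2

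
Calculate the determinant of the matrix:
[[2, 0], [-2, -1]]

For a 2×2 matrix [[a, b], [c, d]], det = ad - bc
det = (2)(-1) - (0)(-2) = -2 - 0 = -2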